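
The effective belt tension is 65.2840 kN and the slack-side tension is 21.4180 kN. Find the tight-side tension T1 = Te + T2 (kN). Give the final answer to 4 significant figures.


T1 = Te + T2 = 65.2840 + 21.4180
T1 = 86.70 kN


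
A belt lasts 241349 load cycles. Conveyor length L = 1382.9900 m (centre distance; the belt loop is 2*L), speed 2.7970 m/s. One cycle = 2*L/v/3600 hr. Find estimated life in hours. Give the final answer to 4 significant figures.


cycle_time = 2 * 1382.9900 / 2.7970 / 3600 = 0.274697 hr
life = 241349 * 0.274697 = 66300 hours


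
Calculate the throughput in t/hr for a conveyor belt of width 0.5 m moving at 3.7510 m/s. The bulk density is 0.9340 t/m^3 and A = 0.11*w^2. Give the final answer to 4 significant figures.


A = 0.11 * 0.5^2 = 0.0275 m^2
C = 0.0275 * 3.7510 * 0.9340 * 3600
C = 346.8 t/hr


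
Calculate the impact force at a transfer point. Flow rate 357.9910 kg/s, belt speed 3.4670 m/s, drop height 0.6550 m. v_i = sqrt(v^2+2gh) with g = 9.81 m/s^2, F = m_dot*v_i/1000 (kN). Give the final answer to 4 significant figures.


v_i = sqrt(3.4670^2 + 2*9.81*0.6550) = 4.9871 m/s
F = 357.9910 * 4.9871 / 1000
F = 1.785 kN


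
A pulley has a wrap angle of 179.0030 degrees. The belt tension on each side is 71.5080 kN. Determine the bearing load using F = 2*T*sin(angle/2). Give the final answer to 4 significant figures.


F = 2 * 71.5080 * sin(179.0030/2 deg)
F = 143.0 kN


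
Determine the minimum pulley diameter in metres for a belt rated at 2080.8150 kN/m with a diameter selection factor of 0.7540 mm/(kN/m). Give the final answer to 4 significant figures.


D = 2080.8150 * 0.7540 / 1000
D = 1.569 m


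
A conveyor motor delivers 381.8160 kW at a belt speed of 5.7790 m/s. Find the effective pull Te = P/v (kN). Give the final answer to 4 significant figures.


Te = P / v = 381.8160 / 5.7790
Te = 66.07 kN


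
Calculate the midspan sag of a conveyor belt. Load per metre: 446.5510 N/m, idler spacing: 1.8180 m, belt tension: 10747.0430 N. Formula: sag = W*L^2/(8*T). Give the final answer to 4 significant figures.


sag = 446.5510 * 1.8180^2 / (8 * 10747.0430)
sag = 0.01717 m


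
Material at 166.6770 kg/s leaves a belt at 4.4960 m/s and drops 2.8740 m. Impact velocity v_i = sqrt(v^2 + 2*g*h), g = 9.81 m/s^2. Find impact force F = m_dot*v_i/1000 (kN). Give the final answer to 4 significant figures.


v_i = sqrt(4.4960^2 + 2*9.81*2.8740) = 8.75225 m/s
F = 166.6770 * 8.75225 / 1000
F = 1.459 kN


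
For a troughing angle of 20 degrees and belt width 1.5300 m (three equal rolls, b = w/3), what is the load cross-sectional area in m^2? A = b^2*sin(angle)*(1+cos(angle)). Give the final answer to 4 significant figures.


b = 1.5300/3 = 0.51 m
A = 0.51^2 * sin(20 deg) * (1 + cos(20 deg))
A = 0.1726 m^2


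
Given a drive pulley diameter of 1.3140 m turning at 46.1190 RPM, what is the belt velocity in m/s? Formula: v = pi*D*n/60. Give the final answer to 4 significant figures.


v = pi * 1.3140 * 46.1190 / 60
v = 3.173 m/s


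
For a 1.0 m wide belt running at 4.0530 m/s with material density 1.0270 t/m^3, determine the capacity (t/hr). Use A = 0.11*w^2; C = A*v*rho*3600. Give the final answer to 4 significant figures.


A = 0.11 * 1.0^2 = 0.11 m^2
C = 0.11 * 4.0530 * 1.0270 * 3600
C = 1648 t/hr


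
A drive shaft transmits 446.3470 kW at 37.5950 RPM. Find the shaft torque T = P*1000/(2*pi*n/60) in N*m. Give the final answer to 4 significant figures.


omega = 2*pi*37.5950/60 = 3.93694 rad/s
T = 446.3470*1000 / 3.93694
T = 113400 N*m


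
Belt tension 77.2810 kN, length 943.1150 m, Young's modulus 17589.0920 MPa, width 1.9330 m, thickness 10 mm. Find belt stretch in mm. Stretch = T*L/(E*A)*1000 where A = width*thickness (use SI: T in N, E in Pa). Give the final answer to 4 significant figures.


A = 1.9330 * 0.01 = 0.01933 m^2
Stretch = 77.2810*1000 * 943.1150 / (17589.0920e6 * 0.01933) * 1000
Stretch = 214.4 mm


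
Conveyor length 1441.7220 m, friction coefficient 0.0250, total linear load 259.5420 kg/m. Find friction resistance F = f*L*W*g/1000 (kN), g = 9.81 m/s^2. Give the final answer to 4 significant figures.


F = 0.0250 * 1441.7220 * 259.5420 * 9.81 / 1000
F = 91.77 kN


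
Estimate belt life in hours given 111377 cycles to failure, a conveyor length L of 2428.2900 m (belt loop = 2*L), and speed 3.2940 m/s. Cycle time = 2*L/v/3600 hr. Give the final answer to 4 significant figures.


cycle_time = 2 * 2428.2900 / 3.2940 / 3600 = 0.409548 hr
life = 111377 * 0.409548 = 45610 hours


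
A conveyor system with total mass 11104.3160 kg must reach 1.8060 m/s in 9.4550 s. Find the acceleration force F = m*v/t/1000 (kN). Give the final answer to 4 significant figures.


F = 11104.3160 * 1.8060 / 9.4550 / 1000
F = 2.121 kN


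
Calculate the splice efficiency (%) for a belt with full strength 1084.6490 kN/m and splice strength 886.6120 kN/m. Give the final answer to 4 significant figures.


Eff = 886.6120 / 1084.6490 * 100
Eff = 81.74 %


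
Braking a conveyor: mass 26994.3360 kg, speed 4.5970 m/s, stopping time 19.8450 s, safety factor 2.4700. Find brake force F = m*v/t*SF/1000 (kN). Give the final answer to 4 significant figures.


F = 26994.3360 * 4.5970 / 19.8450 * 2.4700 / 1000
F = 15.45 kN


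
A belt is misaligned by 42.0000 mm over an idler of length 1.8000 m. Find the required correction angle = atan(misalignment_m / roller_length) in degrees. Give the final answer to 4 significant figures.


misalign_m = 42.0000 / 1000 = 0.042000 m
angle = atan(0.042000 / 1.8000)
angle = 1.337 deg


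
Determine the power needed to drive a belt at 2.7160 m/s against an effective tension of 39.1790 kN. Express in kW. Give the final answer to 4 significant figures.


P = Te * v = 39.1790 * 2.7160
P = 106.4 kW


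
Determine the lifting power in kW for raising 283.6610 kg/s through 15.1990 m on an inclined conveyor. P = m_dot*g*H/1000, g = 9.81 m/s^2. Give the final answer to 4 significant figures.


P = 283.6610 * 9.81 * 15.1990 / 1000
P = 42.29 kW


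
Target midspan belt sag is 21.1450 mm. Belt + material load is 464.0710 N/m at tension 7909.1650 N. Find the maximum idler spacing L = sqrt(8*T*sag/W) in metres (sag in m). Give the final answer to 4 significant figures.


sag = 21.1450/1000 = 0.021145 m
L = sqrt(8 * 7909.1650 * 0.021145 / 464.0710)
L = 1.698 m


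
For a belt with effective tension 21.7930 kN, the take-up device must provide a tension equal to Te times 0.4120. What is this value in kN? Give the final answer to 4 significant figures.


T_tu = 21.7930 * 0.4120
T_tu = 8.979 kN


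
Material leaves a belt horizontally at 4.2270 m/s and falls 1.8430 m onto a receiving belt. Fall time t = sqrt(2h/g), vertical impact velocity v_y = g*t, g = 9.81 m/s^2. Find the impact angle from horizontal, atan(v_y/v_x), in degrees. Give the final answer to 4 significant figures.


t = sqrt(2*1.8430/9.81) = 0.612976 s
v_y = 9.81 * 0.612976 = 6.01329 m/s
angle = atan(6.01329 / 4.2270) = 54.89 deg


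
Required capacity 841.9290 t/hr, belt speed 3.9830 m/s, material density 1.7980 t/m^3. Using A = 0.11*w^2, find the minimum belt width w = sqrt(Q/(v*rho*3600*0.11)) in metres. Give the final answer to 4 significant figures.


A_req = 841.9290 / (3.9830 * 1.7980 * 3600) = 0.0326568 m^2
w = sqrt(0.0326568 / 0.11)
w = 0.5449 m


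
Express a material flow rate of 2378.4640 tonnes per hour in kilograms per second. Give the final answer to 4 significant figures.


m_dot = 2378.4640 * 1000 / 3600
m_dot = 660.7 kg/s


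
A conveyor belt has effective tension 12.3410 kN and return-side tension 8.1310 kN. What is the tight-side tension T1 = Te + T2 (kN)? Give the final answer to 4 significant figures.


T1 = Te + T2 = 12.3410 + 8.1310
T1 = 20.47 kN


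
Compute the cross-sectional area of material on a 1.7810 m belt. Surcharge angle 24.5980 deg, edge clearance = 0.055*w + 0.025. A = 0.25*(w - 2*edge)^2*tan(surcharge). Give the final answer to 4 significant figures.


edge = 0.055*1.7810 + 0.025 = 0.122955 m
ew = 1.7810 - 2*0.122955 = 1.53509 m
A = 0.25 * 1.53509^2 * tan(24.5980 deg)
A = 0.2697 m^2


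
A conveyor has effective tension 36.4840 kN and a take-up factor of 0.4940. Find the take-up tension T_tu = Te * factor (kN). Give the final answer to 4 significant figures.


T_tu = 36.4840 * 0.4940
T_tu = 18.02 kN


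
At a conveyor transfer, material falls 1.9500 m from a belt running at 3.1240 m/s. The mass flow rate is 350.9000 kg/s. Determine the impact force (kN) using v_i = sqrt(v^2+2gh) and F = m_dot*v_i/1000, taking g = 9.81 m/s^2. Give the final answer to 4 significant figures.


v_i = sqrt(3.1240^2 + 2*9.81*1.9500) = 6.92953 m/s
F = 350.9000 * 6.92953 / 1000
F = 2.432 kN


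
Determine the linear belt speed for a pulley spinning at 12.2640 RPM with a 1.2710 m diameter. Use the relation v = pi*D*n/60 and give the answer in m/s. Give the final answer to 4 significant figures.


v = pi * 1.2710 * 12.2640 / 60
v = 0.8162 m/s


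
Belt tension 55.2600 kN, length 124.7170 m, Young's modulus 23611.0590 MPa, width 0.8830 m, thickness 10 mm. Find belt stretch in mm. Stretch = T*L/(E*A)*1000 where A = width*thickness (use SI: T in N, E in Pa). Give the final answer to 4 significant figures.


A = 0.8830 * 0.01 = 0.00883 m^2
Stretch = 55.2600*1000 * 124.7170 / (23611.0590e6 * 0.00883) * 1000
Stretch = 33.06 mm


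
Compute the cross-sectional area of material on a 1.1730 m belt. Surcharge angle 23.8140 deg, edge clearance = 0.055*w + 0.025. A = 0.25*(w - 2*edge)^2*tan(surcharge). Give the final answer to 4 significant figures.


edge = 0.055*1.1730 + 0.025 = 0.089515 m
ew = 1.1730 - 2*0.089515 = 0.99397 m
A = 0.25 * 0.99397^2 * tan(23.8140 deg)
A = 0.1090 m^2


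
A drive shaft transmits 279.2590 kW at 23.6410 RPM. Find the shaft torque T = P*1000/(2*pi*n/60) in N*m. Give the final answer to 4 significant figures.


omega = 2*pi*23.6410/60 = 2.47568 rad/s
T = 279.2590*1000 / 2.47568
T = 112800 N*m


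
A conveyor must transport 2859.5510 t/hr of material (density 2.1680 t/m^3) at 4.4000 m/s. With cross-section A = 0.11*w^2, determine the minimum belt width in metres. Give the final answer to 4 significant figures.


A_req = 2859.5510 / (4.4000 * 2.1680 * 3600) = 0.083269 m^2
w = sqrt(0.083269 / 0.11)
w = 0.8701 m


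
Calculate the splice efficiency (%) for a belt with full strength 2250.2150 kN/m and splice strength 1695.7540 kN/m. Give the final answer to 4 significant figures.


Eff = 1695.7540 / 2250.2150 * 100
Eff = 75.36 %


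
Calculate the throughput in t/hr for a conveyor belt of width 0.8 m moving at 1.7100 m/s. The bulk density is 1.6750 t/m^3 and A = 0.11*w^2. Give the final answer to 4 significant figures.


A = 0.11 * 0.8^2 = 0.0704 m^2
C = 0.0704 * 1.7100 * 1.6750 * 3600
C = 725.9 t/hr


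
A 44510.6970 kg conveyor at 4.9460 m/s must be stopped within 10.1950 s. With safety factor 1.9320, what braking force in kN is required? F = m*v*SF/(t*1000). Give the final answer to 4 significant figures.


F = 44510.6970 * 4.9460 / 10.1950 * 1.9320 / 1000
F = 41.72 kN


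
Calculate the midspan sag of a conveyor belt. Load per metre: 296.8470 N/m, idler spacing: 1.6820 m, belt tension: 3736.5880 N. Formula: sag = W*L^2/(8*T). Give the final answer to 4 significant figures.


sag = 296.8470 * 1.6820^2 / (8 * 3736.5880)
sag = 0.02809 m


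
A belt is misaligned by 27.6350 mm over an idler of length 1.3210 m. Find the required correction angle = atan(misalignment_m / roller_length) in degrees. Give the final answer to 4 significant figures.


misalign_m = 27.6350 / 1000 = 0.027635 m
angle = atan(0.027635 / 1.3210)
angle = 1.198 deg


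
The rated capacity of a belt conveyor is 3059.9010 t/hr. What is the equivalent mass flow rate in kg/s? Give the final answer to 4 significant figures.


m_dot = 3059.9010 * 1000 / 3600
m_dot = 850.0 kg/s


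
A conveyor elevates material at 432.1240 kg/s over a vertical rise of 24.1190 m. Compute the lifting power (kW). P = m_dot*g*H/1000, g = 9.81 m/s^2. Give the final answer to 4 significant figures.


P = 432.1240 * 9.81 * 24.1190 / 1000
P = 102.2 kW


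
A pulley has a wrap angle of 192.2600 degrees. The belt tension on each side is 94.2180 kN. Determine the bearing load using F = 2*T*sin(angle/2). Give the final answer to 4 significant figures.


F = 2 * 94.2180 * sin(192.2600/2 deg)
F = 187.4 kN


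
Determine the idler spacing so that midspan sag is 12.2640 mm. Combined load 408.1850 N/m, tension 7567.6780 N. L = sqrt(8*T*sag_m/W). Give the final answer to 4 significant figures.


sag = 12.2640/1000 = 0.012264 m
L = sqrt(8 * 7567.6780 * 0.012264 / 408.1850)
L = 1.349 m


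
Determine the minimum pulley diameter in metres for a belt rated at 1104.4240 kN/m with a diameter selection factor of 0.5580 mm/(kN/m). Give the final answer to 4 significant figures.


D = 1104.4240 * 0.5580 / 1000
D = 0.6163 m


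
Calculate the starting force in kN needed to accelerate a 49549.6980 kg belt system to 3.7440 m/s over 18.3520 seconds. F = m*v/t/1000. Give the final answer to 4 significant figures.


F = 49549.6980 * 3.7440 / 18.3520 / 1000
F = 10.11 kN


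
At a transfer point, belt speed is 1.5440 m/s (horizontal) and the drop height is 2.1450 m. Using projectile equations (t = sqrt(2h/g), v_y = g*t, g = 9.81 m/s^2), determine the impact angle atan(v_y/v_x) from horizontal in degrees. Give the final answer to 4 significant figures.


t = sqrt(2*2.1450/9.81) = 0.661293 s
v_y = 9.81 * 0.661293 = 6.48728 m/s
angle = atan(6.48728 / 1.5440) = 76.61 deg


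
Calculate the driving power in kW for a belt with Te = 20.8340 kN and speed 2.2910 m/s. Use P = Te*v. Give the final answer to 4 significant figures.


P = Te * v = 20.8340 * 2.2910
P = 47.73 kW


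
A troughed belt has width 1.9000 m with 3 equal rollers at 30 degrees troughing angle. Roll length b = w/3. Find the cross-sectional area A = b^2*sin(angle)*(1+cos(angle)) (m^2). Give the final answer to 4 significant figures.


b = 1.9000/3 = 0.633333 m
A = 0.633333^2 * sin(30 deg) * (1 + cos(30 deg))
A = 0.3742 m^2


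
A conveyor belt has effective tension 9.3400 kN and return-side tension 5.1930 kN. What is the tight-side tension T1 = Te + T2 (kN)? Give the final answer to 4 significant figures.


T1 = Te + T2 = 9.3400 + 5.1930
T1 = 14.53 kN


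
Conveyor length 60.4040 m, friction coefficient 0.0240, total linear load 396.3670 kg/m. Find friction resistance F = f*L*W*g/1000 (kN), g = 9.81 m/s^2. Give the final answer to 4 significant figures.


F = 0.0240 * 60.4040 * 396.3670 * 9.81 / 1000
F = 5.637 kN


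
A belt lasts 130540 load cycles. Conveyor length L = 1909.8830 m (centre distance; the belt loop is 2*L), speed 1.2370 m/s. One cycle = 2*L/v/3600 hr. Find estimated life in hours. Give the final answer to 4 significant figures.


cycle_time = 2 * 1909.8830 / 1.2370 / 3600 = 0.857758 hr
life = 130540 * 0.857758 = 112000 hours


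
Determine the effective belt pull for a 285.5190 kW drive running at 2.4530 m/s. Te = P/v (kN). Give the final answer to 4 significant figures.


Te = P / v = 285.5190 / 2.4530
Te = 116.4 kN


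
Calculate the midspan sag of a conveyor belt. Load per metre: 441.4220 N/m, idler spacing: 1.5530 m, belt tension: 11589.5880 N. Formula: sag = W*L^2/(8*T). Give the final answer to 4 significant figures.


sag = 441.4220 * 1.5530^2 / (8 * 11589.5880)
sag = 0.01148 m


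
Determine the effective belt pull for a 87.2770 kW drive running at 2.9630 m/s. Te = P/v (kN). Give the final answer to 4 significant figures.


Te = P / v = 87.2770 / 2.9630
Te = 29.46 kN


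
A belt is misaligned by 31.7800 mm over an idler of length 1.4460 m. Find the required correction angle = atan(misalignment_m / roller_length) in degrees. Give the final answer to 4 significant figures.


misalign_m = 31.7800 / 1000 = 0.031780 m
angle = atan(0.031780 / 1.4460)
angle = 1.259 deg


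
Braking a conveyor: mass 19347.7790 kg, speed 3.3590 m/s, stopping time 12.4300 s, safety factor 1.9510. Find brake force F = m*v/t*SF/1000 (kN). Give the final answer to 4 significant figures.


F = 19347.7790 * 3.3590 / 12.4300 * 1.9510 / 1000
F = 10.20 kN


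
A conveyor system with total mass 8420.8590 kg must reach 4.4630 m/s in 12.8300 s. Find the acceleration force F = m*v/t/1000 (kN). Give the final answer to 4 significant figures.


F = 8420.8590 * 4.4630 / 12.8300 / 1000
F = 2.929 kN


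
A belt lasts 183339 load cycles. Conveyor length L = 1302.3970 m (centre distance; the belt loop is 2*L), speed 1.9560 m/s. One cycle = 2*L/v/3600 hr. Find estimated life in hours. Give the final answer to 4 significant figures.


cycle_time = 2 * 1302.3970 / 1.9560 / 3600 = 0.369915 hr
life = 183339 * 0.369915 = 67820 hours


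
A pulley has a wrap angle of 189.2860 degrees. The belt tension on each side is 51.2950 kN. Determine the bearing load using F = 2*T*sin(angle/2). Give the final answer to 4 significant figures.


F = 2 * 51.2950 * sin(189.2860/2 deg)
F = 102.3 kN


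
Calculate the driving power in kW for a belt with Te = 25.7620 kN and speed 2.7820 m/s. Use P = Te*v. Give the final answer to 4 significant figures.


P = Te * v = 25.7620 * 2.7820
P = 71.67 kW


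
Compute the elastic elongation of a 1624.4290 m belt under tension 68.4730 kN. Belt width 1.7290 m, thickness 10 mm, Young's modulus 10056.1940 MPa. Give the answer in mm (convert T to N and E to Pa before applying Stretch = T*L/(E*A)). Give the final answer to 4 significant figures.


A = 1.7290 * 0.01 = 0.01729 m^2
Stretch = 68.4730*1000 * 1624.4290 / (10056.1940e6 * 0.01729) * 1000
Stretch = 639.7 mm


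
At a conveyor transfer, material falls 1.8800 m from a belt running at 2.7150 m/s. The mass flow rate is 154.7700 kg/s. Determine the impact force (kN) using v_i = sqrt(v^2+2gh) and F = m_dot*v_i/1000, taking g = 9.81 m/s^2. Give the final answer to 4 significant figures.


v_i = sqrt(2.7150^2 + 2*9.81*1.8800) = 6.65258 m/s
F = 154.7700 * 6.65258 / 1000
F = 1.030 kN


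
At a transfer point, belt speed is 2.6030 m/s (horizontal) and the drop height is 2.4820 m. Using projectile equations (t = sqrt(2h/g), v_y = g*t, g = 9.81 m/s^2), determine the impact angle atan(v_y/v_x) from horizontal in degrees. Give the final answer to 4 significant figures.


t = sqrt(2*2.4820/9.81) = 0.711347 s
v_y = 9.81 * 0.711347 = 6.97831 m/s
angle = atan(6.97831 / 2.6030) = 69.54 deg


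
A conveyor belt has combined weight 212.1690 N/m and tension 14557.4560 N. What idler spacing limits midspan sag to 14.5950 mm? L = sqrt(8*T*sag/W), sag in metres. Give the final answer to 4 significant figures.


sag = 14.5950/1000 = 0.014595 m
L = sqrt(8 * 14557.4560 * 0.014595 / 212.1690)
L = 2.830 m


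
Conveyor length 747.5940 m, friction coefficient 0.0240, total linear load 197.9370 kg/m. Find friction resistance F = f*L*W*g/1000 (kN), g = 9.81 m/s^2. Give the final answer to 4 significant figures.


F = 0.0240 * 747.5940 * 197.9370 * 9.81 / 1000
F = 34.84 kN


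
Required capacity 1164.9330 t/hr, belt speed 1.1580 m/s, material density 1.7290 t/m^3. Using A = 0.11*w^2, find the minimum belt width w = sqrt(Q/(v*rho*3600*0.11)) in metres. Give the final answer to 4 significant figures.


A_req = 1164.9330 / (1.1580 * 1.7290 * 3600) = 0.16162 m^2
w = sqrt(0.16162 / 0.11)
w = 1.212 m


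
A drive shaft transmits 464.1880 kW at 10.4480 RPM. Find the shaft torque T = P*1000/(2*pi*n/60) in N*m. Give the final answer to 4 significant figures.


omega = 2*pi*10.4480/60 = 1.09411 rad/s
T = 464.1880*1000 / 1.09411
T = 424300 N*m


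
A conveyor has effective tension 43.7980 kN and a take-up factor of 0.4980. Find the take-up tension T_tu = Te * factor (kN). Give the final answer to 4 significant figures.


T_tu = 43.7980 * 0.4980
T_tu = 21.81 kN


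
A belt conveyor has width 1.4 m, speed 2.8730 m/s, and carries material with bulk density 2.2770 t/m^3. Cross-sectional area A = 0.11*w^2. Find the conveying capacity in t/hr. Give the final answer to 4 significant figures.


A = 0.11 * 1.4^2 = 0.2156 m^2
C = 0.2156 * 2.8730 * 2.2770 * 3600
C = 5077 t/hr


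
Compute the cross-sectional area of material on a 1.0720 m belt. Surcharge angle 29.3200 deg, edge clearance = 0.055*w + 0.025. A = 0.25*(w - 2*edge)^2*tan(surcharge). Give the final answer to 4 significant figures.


edge = 0.055*1.0720 + 0.025 = 0.08396 m
ew = 1.0720 - 2*0.08396 = 0.90408 m
A = 0.25 * 0.90408^2 * tan(29.3200 deg)
A = 0.1148 m^2


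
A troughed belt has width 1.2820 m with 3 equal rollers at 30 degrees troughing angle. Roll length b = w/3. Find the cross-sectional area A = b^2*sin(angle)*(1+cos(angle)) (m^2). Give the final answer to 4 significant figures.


b = 1.2820/3 = 0.427333 m
A = 0.427333^2 * sin(30 deg) * (1 + cos(30 deg))
A = 0.1704 m^2


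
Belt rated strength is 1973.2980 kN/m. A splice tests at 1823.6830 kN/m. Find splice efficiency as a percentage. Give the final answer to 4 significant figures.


Eff = 1823.6830 / 1973.2980 * 100
Eff = 92.42 %


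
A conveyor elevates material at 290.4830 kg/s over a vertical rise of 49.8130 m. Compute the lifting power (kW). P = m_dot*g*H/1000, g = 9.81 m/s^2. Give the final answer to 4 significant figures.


P = 290.4830 * 9.81 * 49.8130 / 1000
P = 141.9 kW


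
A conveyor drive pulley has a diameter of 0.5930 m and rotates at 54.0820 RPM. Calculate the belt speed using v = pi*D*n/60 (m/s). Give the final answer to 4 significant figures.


v = pi * 0.5930 * 54.0820 / 60
v = 1.679 m/s


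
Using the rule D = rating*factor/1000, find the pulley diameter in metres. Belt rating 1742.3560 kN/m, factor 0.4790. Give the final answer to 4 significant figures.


D = 1742.3560 * 0.4790 / 1000
D = 0.8346 m


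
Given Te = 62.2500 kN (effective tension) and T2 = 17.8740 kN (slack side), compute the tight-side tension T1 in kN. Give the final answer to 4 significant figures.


T1 = Te + T2 = 62.2500 + 17.8740
T1 = 80.12 kN


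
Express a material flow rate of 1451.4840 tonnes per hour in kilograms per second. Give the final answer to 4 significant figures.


m_dot = 1451.4840 * 1000 / 3600
m_dot = 403.2 kg/s


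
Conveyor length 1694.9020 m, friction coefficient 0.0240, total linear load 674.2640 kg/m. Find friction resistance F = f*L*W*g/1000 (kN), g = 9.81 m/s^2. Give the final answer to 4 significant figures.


F = 0.0240 * 1694.9020 * 674.2640 * 9.81 / 1000
F = 269.1 kN


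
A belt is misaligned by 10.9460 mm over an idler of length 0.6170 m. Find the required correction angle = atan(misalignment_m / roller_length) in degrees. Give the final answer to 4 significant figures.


misalign_m = 10.9460 / 1000 = 0.010946 m
angle = atan(0.010946 / 0.6170)
angle = 1.016 deg


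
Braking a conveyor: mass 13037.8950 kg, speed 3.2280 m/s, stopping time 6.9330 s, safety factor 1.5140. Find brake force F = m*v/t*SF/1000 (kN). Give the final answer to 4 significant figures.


F = 13037.8950 * 3.2280 / 6.9330 * 1.5140 / 1000
F = 9.191 kN


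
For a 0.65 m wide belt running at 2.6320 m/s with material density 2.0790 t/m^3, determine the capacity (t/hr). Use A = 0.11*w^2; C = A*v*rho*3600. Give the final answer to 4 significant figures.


A = 0.11 * 0.65^2 = 0.046475 m^2
C = 0.046475 * 2.6320 * 2.0790 * 3600
C = 915.5 t/hr


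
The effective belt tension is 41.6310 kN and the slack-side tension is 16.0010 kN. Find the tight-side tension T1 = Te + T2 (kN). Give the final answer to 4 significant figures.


T1 = Te + T2 = 41.6310 + 16.0010
T1 = 57.63 kN


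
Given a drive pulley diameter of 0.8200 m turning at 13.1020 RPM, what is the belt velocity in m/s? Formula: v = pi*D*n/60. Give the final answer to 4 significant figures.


v = pi * 0.8200 * 13.1020 / 60
v = 0.5625 m/s


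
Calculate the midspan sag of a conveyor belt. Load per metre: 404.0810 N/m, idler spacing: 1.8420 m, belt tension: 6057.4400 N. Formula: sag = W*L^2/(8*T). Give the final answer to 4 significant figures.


sag = 404.0810 * 1.8420^2 / (8 * 6057.4400)
sag = 0.02829 m


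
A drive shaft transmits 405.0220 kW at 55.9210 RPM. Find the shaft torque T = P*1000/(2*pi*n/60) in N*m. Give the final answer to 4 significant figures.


omega = 2*pi*55.9210/60 = 5.85603 rad/s
T = 405.0220*1000 / 5.85603
T = 69160 N*m


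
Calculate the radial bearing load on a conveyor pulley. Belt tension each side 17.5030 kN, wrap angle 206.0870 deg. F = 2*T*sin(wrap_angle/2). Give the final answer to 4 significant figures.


F = 2 * 17.5030 * sin(206.0870/2 deg)
F = 34.10 kN


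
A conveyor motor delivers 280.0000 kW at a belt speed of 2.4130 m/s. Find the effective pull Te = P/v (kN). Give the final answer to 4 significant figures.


Te = P / v = 280.0000 / 2.4130
Te = 116.0 kN


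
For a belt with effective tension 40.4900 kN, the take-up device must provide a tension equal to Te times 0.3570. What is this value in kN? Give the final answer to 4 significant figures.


T_tu = 40.4900 * 0.3570
T_tu = 14.45 kN


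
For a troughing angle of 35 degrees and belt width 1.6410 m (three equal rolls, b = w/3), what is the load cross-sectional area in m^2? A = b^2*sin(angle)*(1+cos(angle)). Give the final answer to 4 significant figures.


b = 1.6410/3 = 0.547 m
A = 0.547^2 * sin(35 deg) * (1 + cos(35 deg))
A = 0.3122 m^2


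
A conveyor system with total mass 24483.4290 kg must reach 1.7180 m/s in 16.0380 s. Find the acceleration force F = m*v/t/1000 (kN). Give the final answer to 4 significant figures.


F = 24483.4290 * 1.7180 / 16.0380 / 1000
F = 2.623 kN


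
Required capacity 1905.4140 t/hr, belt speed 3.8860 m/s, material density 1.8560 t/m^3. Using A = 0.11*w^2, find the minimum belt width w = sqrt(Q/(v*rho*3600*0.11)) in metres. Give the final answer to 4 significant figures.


A_req = 1905.4140 / (3.8860 * 1.8560 * 3600) = 0.0733848 m^2
w = sqrt(0.0733848 / 0.11)
w = 0.8168 m


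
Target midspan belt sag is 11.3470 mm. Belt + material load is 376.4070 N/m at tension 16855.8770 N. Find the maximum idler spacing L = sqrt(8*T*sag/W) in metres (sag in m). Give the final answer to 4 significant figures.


sag = 11.3470/1000 = 0.011347 m
L = sqrt(8 * 16855.8770 * 0.011347 / 376.4070)
L = 2.016 m


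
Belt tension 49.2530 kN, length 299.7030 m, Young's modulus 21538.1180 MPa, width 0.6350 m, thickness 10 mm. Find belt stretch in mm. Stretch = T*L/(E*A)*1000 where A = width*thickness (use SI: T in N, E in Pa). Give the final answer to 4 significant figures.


A = 0.6350 * 0.01 = 0.00635 m^2
Stretch = 49.2530*1000 * 299.7030 / (21538.1180e6 * 0.00635) * 1000
Stretch = 107.9 mm


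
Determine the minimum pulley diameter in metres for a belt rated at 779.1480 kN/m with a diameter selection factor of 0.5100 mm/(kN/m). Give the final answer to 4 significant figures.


D = 779.1480 * 0.5100 / 1000
D = 0.3974 m


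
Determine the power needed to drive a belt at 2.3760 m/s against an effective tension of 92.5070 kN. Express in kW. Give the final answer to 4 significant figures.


P = Te * v = 92.5070 * 2.3760
P = 219.8 kW


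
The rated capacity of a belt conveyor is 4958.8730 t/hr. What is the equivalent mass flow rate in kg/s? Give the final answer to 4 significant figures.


m_dot = 4958.8730 * 1000 / 3600
m_dot = 1377 kg/s


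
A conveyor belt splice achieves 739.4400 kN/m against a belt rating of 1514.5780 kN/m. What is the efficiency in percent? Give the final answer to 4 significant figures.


Eff = 739.4400 / 1514.5780 * 100
Eff = 48.82 %


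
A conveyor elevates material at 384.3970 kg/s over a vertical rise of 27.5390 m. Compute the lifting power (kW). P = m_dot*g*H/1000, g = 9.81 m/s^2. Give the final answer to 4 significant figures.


P = 384.3970 * 9.81 * 27.5390 / 1000
P = 103.8 kW


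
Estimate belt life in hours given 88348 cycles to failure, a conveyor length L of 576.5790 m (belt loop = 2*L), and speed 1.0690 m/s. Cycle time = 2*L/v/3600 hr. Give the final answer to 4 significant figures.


cycle_time = 2 * 576.5790 / 1.0690 / 3600 = 0.299646 hr
life = 88348 * 0.299646 = 26470 hours


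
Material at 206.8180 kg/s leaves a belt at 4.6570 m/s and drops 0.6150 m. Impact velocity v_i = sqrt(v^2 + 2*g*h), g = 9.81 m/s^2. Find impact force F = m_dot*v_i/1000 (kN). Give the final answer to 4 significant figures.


v_i = sqrt(4.6570^2 + 2*9.81*0.6150) = 5.80981 m/s
F = 206.8180 * 5.80981 / 1000
F = 1.202 kN


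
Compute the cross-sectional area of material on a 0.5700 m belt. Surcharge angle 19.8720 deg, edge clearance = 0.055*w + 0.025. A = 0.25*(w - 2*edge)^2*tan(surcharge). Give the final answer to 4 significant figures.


edge = 0.055*0.5700 + 0.025 = 0.05635 m
ew = 0.5700 - 2*0.05635 = 0.4573 m
A = 0.25 * 0.4573^2 * tan(19.8720 deg)
A = 0.01890 m^2


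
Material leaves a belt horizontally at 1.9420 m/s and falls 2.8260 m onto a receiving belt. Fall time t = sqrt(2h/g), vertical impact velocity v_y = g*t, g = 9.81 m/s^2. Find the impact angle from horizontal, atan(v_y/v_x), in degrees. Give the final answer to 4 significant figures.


t = sqrt(2*2.8260/9.81) = 0.759043 s
v_y = 9.81 * 0.759043 = 7.44621 m/s
angle = atan(7.44621 / 1.9420) = 75.38 deg


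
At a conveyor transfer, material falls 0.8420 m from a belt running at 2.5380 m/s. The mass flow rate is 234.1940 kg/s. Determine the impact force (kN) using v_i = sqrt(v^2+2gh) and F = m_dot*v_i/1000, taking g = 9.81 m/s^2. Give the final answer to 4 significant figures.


v_i = sqrt(2.5380^2 + 2*9.81*0.8420) = 4.79181 m/s
F = 234.1940 * 4.79181 / 1000
F = 1.122 kN


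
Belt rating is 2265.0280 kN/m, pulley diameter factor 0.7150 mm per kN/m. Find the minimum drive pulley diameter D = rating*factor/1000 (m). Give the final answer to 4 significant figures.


D = 2265.0280 * 0.7150 / 1000
D = 1.619 m


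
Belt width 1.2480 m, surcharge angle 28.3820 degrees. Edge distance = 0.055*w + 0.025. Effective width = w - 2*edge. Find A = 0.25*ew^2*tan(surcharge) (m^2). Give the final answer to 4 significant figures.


edge = 0.055*1.2480 + 0.025 = 0.09364 m
ew = 1.2480 - 2*0.09364 = 1.06072 m
A = 0.25 * 1.06072^2 * tan(28.3820 deg)
A = 0.1520 m^2


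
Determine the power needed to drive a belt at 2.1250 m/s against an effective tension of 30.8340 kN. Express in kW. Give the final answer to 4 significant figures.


P = Te * v = 30.8340 * 2.1250
P = 65.52 kW


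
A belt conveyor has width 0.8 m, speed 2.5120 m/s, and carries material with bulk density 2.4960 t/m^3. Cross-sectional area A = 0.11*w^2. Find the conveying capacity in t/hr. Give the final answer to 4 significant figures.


A = 0.11 * 0.8^2 = 0.0704 m^2
C = 0.0704 * 2.5120 * 2.4960 * 3600
C = 1589 t/hr


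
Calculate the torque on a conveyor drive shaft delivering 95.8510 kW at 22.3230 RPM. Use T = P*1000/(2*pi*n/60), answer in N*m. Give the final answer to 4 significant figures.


omega = 2*pi*22.3230/60 = 2.33766 rad/s
T = 95.8510*1000 / 2.33766
T = 41000 N*m


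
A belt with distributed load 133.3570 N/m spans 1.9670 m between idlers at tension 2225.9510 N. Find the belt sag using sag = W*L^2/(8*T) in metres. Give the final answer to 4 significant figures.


sag = 133.3570 * 1.9670^2 / (8 * 2225.9510)
sag = 0.02897 m


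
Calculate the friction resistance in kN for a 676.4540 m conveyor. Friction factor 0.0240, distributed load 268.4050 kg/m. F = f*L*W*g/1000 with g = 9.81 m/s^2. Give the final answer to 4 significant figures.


F = 0.0240 * 676.4540 * 268.4050 * 9.81 / 1000
F = 42.75 kN


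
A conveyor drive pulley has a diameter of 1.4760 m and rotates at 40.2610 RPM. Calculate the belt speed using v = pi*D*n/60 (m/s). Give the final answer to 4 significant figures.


v = pi * 1.4760 * 40.2610 / 60
v = 3.111 m/s


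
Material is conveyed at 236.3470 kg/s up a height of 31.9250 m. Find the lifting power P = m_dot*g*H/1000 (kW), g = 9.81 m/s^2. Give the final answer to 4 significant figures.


P = 236.3470 * 9.81 * 31.9250 / 1000
P = 74.02 kW


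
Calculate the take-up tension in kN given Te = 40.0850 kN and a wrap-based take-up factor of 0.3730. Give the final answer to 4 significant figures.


T_tu = 40.0850 * 0.3730
T_tu = 14.95 kN


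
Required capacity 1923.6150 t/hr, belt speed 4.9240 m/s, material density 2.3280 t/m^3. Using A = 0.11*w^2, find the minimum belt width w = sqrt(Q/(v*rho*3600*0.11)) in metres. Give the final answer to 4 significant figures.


A_req = 1923.6150 / (4.9240 * 2.3280 * 3600) = 0.0466138 m^2
w = sqrt(0.0466138 / 0.11)
w = 0.6510 m


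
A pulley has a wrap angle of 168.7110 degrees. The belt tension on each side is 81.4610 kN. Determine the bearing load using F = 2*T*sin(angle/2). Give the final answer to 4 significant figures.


F = 2 * 81.4610 * sin(168.7110/2 deg)
F = 162.1 kN


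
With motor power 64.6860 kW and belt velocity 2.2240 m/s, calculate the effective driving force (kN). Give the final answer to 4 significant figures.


Te = P / v = 64.6860 / 2.2240
Te = 29.09 kN


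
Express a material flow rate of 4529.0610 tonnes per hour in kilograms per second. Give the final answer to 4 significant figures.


m_dot = 4529.0610 * 1000 / 3600
m_dot = 1258 kg/s


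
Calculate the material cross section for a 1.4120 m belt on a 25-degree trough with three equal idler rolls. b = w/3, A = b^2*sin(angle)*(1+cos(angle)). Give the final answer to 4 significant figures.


b = 1.4120/3 = 0.470667 m
A = 0.470667^2 * sin(25 deg) * (1 + cos(25 deg))
A = 0.1785 m^2


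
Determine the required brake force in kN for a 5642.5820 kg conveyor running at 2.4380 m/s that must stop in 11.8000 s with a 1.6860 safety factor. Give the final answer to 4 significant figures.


F = 5642.5820 * 2.4380 / 11.8000 * 1.6860 / 1000
F = 1.966 kN


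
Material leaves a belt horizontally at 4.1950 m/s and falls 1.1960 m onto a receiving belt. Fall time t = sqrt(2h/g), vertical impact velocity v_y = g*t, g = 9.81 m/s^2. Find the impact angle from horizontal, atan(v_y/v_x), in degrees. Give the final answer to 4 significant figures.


t = sqrt(2*1.1960/9.81) = 0.493794 s
v_y = 9.81 * 0.493794 = 4.84412 m/s
angle = atan(4.84412 / 4.1950) = 49.11 deg


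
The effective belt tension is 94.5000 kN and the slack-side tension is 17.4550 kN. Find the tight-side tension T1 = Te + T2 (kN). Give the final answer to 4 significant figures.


T1 = Te + T2 = 94.5000 + 17.4550
T1 = 112.0 kN


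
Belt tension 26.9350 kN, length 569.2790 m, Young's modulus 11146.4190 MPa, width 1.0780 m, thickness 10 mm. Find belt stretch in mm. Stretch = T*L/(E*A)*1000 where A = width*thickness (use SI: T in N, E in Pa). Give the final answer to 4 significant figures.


A = 1.0780 * 0.01 = 0.01078 m^2
Stretch = 26.9350*1000 * 569.2790 / (11146.4190e6 * 0.01078) * 1000
Stretch = 127.6 mm


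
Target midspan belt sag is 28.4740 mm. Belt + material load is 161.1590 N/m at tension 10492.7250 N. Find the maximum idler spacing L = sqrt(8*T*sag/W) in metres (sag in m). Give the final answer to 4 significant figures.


sag = 28.4740/1000 = 0.028474 m
L = sqrt(8 * 10492.7250 * 0.028474 / 161.1590)
L = 3.851 m


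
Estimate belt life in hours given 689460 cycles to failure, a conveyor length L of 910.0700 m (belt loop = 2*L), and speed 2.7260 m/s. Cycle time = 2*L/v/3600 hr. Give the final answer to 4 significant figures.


cycle_time = 2 * 910.0700 / 2.7260 / 3600 = 0.185471 hr
life = 689460 * 0.185471 = 127900 hours


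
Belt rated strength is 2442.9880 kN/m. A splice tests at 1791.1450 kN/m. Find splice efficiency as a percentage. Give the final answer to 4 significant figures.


Eff = 1791.1450 / 2442.9880 * 100
Eff = 73.32 %


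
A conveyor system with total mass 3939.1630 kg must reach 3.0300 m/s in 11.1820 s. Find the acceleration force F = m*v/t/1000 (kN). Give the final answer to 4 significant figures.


F = 3939.1630 * 3.0300 / 11.1820 / 1000
F = 1.067 kN


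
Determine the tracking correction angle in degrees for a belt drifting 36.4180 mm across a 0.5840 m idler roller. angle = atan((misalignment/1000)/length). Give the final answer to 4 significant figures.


misalign_m = 36.4180 / 1000 = 0.036418 m
angle = atan(0.036418 / 0.5840)
angle = 3.568 deg


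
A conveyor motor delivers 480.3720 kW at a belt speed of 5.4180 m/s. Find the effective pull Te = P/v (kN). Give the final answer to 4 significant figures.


Te = P / v = 480.3720 / 5.4180
Te = 88.66 kN


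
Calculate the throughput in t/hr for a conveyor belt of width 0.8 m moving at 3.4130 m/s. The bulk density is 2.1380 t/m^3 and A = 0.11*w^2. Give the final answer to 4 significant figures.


A = 0.11 * 0.8^2 = 0.0704 m^2
C = 0.0704 * 3.4130 * 2.1380 * 3600
C = 1849 t/hr


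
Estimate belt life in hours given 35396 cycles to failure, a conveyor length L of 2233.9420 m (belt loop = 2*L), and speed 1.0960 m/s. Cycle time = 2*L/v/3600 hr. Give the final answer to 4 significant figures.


cycle_time = 2 * 2233.9420 / 1.0960 / 3600 = 1.13237 hr
life = 35396 * 1.13237 = 40080 hours


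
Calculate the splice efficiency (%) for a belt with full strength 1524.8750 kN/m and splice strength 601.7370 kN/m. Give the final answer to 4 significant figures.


Eff = 601.7370 / 1524.8750 * 100
Eff = 39.46 %


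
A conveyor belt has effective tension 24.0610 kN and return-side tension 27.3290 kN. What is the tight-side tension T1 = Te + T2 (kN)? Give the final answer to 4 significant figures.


T1 = Te + T2 = 24.0610 + 27.3290
T1 = 51.39 kN


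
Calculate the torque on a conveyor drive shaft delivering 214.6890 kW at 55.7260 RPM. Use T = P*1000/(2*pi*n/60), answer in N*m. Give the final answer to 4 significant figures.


omega = 2*pi*55.7260/60 = 5.83561 rad/s
T = 214.6890*1000 / 5.83561
T = 36790 N*m


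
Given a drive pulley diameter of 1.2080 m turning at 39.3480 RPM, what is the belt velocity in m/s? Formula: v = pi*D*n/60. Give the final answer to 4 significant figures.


v = pi * 1.2080 * 39.3480 / 60
v = 2.489 m/s


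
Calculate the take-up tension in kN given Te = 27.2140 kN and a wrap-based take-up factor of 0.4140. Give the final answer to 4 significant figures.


T_tu = 27.2140 * 0.4140
T_tu = 11.27 kN


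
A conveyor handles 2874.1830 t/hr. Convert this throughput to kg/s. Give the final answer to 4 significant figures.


m_dot = 2874.1830 * 1000 / 3600
m_dot = 798.4 kg/s


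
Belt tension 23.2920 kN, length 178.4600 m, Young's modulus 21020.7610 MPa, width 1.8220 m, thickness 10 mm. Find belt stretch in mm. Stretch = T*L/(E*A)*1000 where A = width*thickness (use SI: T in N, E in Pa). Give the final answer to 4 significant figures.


A = 1.8220 * 0.01 = 0.01822 m^2
Stretch = 23.2920*1000 * 178.4600 / (21020.7610e6 * 0.01822) * 1000
Stretch = 10.85 mm


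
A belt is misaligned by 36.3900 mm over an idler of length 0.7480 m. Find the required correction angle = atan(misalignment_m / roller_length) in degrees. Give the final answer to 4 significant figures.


misalign_m = 36.3900 / 1000 = 0.036390 m
angle = atan(0.036390 / 0.7480)
angle = 2.785 deg


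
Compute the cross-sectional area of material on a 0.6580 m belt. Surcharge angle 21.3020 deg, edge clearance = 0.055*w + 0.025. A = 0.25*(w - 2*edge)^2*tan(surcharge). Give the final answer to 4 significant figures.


edge = 0.055*0.6580 + 0.025 = 0.06119 m
ew = 0.6580 - 2*0.06119 = 0.53562 m
A = 0.25 * 0.53562^2 * tan(21.3020 deg)
A = 0.02797 m^2


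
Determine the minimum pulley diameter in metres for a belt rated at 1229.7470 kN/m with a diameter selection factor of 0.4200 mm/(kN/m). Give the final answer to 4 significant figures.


D = 1229.7470 * 0.4200 / 1000
D = 0.5165 m


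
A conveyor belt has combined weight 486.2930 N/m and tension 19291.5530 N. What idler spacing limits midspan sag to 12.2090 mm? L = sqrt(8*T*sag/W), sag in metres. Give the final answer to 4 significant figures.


sag = 12.2090/1000 = 0.012209 m
L = sqrt(8 * 19291.5530 * 0.012209 / 486.2930)
L = 1.968 m
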